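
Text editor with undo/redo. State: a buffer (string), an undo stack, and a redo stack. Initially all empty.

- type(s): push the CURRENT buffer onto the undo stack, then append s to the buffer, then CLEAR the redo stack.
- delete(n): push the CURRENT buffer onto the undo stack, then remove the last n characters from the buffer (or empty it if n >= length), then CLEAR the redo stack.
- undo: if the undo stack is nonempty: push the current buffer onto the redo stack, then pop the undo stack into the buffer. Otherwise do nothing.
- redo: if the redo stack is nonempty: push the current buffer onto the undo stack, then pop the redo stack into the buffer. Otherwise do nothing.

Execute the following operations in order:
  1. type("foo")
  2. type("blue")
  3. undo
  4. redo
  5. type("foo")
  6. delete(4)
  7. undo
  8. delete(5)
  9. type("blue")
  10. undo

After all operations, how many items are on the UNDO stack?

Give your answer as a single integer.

Answer: 4

Derivation:
After op 1 (type): buf='foo' undo_depth=1 redo_depth=0
After op 2 (type): buf='fooblue' undo_depth=2 redo_depth=0
After op 3 (undo): buf='foo' undo_depth=1 redo_depth=1
After op 4 (redo): buf='fooblue' undo_depth=2 redo_depth=0
After op 5 (type): buf='foobluefoo' undo_depth=3 redo_depth=0
After op 6 (delete): buf='fooblu' undo_depth=4 redo_depth=0
After op 7 (undo): buf='foobluefoo' undo_depth=3 redo_depth=1
After op 8 (delete): buf='foobl' undo_depth=4 redo_depth=0
After op 9 (type): buf='fooblblue' undo_depth=5 redo_depth=0
After op 10 (undo): buf='foobl' undo_depth=4 redo_depth=1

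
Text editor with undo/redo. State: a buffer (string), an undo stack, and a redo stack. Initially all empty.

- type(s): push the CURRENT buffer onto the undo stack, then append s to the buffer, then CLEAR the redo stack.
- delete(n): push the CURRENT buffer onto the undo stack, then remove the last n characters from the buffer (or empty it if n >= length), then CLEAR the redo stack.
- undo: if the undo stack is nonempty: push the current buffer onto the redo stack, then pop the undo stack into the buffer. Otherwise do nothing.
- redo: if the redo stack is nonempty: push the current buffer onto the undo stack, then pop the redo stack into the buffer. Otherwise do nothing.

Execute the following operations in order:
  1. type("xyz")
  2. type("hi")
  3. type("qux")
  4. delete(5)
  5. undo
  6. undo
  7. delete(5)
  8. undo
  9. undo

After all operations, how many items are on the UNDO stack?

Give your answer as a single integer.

Answer: 1

Derivation:
After op 1 (type): buf='xyz' undo_depth=1 redo_depth=0
After op 2 (type): buf='xyzhi' undo_depth=2 redo_depth=0
After op 3 (type): buf='xyzhiqux' undo_depth=3 redo_depth=0
After op 4 (delete): buf='xyz' undo_depth=4 redo_depth=0
After op 5 (undo): buf='xyzhiqux' undo_depth=3 redo_depth=1
After op 6 (undo): buf='xyzhi' undo_depth=2 redo_depth=2
After op 7 (delete): buf='(empty)' undo_depth=3 redo_depth=0
After op 8 (undo): buf='xyzhi' undo_depth=2 redo_depth=1
After op 9 (undo): buf='xyz' undo_depth=1 redo_depth=2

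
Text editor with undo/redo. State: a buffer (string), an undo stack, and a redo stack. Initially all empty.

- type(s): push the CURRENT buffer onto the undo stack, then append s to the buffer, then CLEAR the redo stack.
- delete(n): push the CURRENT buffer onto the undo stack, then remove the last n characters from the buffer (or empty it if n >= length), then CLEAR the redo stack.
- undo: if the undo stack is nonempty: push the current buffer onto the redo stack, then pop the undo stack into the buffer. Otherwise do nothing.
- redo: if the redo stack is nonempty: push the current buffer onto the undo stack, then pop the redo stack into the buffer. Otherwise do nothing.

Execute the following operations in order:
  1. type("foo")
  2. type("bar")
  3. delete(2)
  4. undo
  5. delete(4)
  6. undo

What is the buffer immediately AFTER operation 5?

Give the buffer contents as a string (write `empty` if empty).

Answer: fo

Derivation:
After op 1 (type): buf='foo' undo_depth=1 redo_depth=0
After op 2 (type): buf='foobar' undo_depth=2 redo_depth=0
After op 3 (delete): buf='foob' undo_depth=3 redo_depth=0
After op 4 (undo): buf='foobar' undo_depth=2 redo_depth=1
After op 5 (delete): buf='fo' undo_depth=3 redo_depth=0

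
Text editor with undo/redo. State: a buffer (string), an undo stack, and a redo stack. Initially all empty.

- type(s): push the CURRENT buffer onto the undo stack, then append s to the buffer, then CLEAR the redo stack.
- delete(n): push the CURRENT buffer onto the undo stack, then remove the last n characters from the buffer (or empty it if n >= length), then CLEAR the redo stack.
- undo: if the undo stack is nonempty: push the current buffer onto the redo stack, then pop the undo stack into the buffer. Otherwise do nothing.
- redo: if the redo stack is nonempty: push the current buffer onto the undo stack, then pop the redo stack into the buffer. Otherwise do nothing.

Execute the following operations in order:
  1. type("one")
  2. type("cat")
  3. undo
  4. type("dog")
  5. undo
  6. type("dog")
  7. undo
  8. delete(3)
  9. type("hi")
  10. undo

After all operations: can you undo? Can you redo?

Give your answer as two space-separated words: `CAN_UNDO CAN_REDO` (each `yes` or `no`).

After op 1 (type): buf='one' undo_depth=1 redo_depth=0
After op 2 (type): buf='onecat' undo_depth=2 redo_depth=0
After op 3 (undo): buf='one' undo_depth=1 redo_depth=1
After op 4 (type): buf='onedog' undo_depth=2 redo_depth=0
After op 5 (undo): buf='one' undo_depth=1 redo_depth=1
After op 6 (type): buf='onedog' undo_depth=2 redo_depth=0
After op 7 (undo): buf='one' undo_depth=1 redo_depth=1
After op 8 (delete): buf='(empty)' undo_depth=2 redo_depth=0
After op 9 (type): buf='hi' undo_depth=3 redo_depth=0
After op 10 (undo): buf='(empty)' undo_depth=2 redo_depth=1

Answer: yes yes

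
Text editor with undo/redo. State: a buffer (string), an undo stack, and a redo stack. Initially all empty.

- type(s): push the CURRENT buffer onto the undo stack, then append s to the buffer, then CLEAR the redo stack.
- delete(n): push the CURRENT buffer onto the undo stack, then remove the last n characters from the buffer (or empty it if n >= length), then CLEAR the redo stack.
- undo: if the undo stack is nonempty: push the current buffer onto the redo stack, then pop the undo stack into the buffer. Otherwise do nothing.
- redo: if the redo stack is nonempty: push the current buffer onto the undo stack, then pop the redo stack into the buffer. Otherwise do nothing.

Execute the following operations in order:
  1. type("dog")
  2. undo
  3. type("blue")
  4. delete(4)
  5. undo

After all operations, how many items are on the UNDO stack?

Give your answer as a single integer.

Answer: 1

Derivation:
After op 1 (type): buf='dog' undo_depth=1 redo_depth=0
After op 2 (undo): buf='(empty)' undo_depth=0 redo_depth=1
After op 3 (type): buf='blue' undo_depth=1 redo_depth=0
After op 4 (delete): buf='(empty)' undo_depth=2 redo_depth=0
After op 5 (undo): buf='blue' undo_depth=1 redo_depth=1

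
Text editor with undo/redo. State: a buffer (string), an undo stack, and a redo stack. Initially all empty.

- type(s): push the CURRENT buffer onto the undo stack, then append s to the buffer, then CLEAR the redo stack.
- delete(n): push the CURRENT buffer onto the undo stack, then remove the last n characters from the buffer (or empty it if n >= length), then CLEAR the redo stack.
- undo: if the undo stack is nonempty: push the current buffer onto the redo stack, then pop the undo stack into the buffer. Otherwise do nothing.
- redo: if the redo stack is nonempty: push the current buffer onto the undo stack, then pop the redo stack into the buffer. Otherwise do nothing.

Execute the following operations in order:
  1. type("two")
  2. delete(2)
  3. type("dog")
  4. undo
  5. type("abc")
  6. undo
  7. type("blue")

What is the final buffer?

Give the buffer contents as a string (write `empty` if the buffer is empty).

Answer: tblue

Derivation:
After op 1 (type): buf='two' undo_depth=1 redo_depth=0
After op 2 (delete): buf='t' undo_depth=2 redo_depth=0
After op 3 (type): buf='tdog' undo_depth=3 redo_depth=0
After op 4 (undo): buf='t' undo_depth=2 redo_depth=1
After op 5 (type): buf='tabc' undo_depth=3 redo_depth=0
After op 6 (undo): buf='t' undo_depth=2 redo_depth=1
After op 7 (type): buf='tblue' undo_depth=3 redo_depth=0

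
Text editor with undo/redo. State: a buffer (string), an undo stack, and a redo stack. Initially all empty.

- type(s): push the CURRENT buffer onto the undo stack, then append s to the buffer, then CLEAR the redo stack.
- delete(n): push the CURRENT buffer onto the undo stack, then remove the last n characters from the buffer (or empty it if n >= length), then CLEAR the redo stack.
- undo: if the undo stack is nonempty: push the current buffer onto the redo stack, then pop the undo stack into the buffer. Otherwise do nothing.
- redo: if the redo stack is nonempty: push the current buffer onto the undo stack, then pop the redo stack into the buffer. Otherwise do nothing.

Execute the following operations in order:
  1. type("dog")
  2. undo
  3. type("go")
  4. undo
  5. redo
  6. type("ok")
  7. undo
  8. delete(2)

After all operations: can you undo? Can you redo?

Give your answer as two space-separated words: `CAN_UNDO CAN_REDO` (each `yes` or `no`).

Answer: yes no

Derivation:
After op 1 (type): buf='dog' undo_depth=1 redo_depth=0
After op 2 (undo): buf='(empty)' undo_depth=0 redo_depth=1
After op 3 (type): buf='go' undo_depth=1 redo_depth=0
After op 4 (undo): buf='(empty)' undo_depth=0 redo_depth=1
After op 5 (redo): buf='go' undo_depth=1 redo_depth=0
After op 6 (type): buf='gook' undo_depth=2 redo_depth=0
After op 7 (undo): buf='go' undo_depth=1 redo_depth=1
After op 8 (delete): buf='(empty)' undo_depth=2 redo_depth=0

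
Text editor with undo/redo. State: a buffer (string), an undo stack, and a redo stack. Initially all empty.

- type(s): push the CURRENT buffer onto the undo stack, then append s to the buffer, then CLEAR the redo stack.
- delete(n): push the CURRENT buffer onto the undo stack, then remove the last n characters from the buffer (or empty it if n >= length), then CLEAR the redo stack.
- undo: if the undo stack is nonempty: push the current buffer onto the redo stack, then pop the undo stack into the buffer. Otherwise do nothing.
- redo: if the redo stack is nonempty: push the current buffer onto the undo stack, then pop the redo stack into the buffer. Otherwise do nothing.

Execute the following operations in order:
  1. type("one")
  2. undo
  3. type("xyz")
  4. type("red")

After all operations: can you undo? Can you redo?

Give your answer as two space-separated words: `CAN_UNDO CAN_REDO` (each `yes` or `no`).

Answer: yes no

Derivation:
After op 1 (type): buf='one' undo_depth=1 redo_depth=0
After op 2 (undo): buf='(empty)' undo_depth=0 redo_depth=1
After op 3 (type): buf='xyz' undo_depth=1 redo_depth=0
After op 4 (type): buf='xyzred' undo_depth=2 redo_depth=0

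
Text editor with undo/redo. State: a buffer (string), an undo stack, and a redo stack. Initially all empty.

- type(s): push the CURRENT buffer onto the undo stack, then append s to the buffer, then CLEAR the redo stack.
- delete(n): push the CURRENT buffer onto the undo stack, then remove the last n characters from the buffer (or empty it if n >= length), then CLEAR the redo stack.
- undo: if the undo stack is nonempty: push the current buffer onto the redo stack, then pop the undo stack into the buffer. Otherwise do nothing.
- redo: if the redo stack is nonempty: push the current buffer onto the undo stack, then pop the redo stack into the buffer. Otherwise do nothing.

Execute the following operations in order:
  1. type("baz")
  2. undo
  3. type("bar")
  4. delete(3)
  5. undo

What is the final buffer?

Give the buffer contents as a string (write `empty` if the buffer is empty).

Answer: bar

Derivation:
After op 1 (type): buf='baz' undo_depth=1 redo_depth=0
After op 2 (undo): buf='(empty)' undo_depth=0 redo_depth=1
After op 3 (type): buf='bar' undo_depth=1 redo_depth=0
After op 4 (delete): buf='(empty)' undo_depth=2 redo_depth=0
After op 5 (undo): buf='bar' undo_depth=1 redo_depth=1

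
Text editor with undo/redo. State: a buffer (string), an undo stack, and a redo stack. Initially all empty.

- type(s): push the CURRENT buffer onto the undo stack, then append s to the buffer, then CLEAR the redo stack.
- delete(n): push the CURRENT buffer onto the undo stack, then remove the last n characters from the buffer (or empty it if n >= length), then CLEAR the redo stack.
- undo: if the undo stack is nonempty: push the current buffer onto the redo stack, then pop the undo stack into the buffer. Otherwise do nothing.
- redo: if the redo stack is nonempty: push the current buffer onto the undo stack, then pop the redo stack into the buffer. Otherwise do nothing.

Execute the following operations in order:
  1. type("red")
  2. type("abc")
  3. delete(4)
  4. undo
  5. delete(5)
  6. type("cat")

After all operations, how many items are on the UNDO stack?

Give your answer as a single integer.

Answer: 4

Derivation:
After op 1 (type): buf='red' undo_depth=1 redo_depth=0
After op 2 (type): buf='redabc' undo_depth=2 redo_depth=0
After op 3 (delete): buf='re' undo_depth=3 redo_depth=0
After op 4 (undo): buf='redabc' undo_depth=2 redo_depth=1
After op 5 (delete): buf='r' undo_depth=3 redo_depth=0
After op 6 (type): buf='rcat' undo_depth=4 redo_depth=0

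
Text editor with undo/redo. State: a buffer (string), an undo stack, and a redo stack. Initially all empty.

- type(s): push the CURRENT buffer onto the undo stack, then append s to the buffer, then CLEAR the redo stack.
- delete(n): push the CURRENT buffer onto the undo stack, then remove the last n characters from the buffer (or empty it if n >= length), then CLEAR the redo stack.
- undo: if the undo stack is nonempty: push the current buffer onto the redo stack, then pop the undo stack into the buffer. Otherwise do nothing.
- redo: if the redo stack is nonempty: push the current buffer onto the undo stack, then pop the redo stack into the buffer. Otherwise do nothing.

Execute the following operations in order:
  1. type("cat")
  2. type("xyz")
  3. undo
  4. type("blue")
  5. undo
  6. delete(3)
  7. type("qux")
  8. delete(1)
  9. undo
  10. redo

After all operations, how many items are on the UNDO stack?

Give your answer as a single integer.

Answer: 4

Derivation:
After op 1 (type): buf='cat' undo_depth=1 redo_depth=0
After op 2 (type): buf='catxyz' undo_depth=2 redo_depth=0
After op 3 (undo): buf='cat' undo_depth=1 redo_depth=1
After op 4 (type): buf='catblue' undo_depth=2 redo_depth=0
After op 5 (undo): buf='cat' undo_depth=1 redo_depth=1
After op 6 (delete): buf='(empty)' undo_depth=2 redo_depth=0
After op 7 (type): buf='qux' undo_depth=3 redo_depth=0
After op 8 (delete): buf='qu' undo_depth=4 redo_depth=0
After op 9 (undo): buf='qux' undo_depth=3 redo_depth=1
After op 10 (redo): buf='qu' undo_depth=4 redo_depth=0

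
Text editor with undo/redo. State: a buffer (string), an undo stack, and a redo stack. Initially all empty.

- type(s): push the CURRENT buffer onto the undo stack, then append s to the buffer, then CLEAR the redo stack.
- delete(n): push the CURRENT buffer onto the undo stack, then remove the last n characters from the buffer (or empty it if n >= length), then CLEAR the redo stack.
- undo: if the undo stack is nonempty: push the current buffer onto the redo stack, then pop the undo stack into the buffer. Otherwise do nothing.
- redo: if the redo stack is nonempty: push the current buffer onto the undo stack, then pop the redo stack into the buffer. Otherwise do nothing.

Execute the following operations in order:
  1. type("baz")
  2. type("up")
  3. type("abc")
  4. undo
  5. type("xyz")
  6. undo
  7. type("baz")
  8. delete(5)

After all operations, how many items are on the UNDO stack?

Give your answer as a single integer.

After op 1 (type): buf='baz' undo_depth=1 redo_depth=0
After op 2 (type): buf='bazup' undo_depth=2 redo_depth=0
After op 3 (type): buf='bazupabc' undo_depth=3 redo_depth=0
After op 4 (undo): buf='bazup' undo_depth=2 redo_depth=1
After op 5 (type): buf='bazupxyz' undo_depth=3 redo_depth=0
After op 6 (undo): buf='bazup' undo_depth=2 redo_depth=1
After op 7 (type): buf='bazupbaz' undo_depth=3 redo_depth=0
After op 8 (delete): buf='baz' undo_depth=4 redo_depth=0

Answer: 4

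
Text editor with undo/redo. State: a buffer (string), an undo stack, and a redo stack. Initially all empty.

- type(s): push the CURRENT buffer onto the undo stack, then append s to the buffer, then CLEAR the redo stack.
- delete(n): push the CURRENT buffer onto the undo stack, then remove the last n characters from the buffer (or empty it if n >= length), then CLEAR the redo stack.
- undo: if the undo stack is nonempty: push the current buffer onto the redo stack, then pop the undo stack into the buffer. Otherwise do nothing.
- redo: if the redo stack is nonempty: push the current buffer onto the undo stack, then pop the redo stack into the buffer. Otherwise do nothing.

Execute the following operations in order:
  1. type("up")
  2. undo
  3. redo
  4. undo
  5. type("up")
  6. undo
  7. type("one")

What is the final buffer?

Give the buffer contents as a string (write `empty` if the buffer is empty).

After op 1 (type): buf='up' undo_depth=1 redo_depth=0
After op 2 (undo): buf='(empty)' undo_depth=0 redo_depth=1
After op 3 (redo): buf='up' undo_depth=1 redo_depth=0
After op 4 (undo): buf='(empty)' undo_depth=0 redo_depth=1
After op 5 (type): buf='up' undo_depth=1 redo_depth=0
After op 6 (undo): buf='(empty)' undo_depth=0 redo_depth=1
After op 7 (type): buf='one' undo_depth=1 redo_depth=0

Answer: one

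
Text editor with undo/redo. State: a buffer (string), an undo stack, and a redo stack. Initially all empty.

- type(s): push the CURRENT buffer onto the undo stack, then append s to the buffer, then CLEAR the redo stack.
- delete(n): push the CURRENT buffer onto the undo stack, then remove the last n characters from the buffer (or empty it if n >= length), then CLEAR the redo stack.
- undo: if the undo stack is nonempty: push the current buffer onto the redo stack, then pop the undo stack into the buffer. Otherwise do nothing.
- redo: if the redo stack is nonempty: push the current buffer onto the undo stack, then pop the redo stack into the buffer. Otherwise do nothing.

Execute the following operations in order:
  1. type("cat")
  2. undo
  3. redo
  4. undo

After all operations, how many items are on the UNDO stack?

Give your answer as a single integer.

Answer: 0

Derivation:
After op 1 (type): buf='cat' undo_depth=1 redo_depth=0
After op 2 (undo): buf='(empty)' undo_depth=0 redo_depth=1
After op 3 (redo): buf='cat' undo_depth=1 redo_depth=0
After op 4 (undo): buf='(empty)' undo_depth=0 redo_depth=1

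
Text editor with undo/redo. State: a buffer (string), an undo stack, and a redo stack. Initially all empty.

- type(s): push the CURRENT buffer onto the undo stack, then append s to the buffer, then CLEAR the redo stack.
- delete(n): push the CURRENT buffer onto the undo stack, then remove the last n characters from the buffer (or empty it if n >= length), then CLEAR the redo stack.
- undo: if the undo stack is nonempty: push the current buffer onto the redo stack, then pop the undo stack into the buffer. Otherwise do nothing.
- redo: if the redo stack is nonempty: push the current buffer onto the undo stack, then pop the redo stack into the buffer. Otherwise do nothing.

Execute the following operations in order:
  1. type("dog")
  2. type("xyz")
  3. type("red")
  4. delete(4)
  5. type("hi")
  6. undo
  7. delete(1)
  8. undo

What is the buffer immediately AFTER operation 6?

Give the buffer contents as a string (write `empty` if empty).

Answer: dogxy

Derivation:
After op 1 (type): buf='dog' undo_depth=1 redo_depth=0
After op 2 (type): buf='dogxyz' undo_depth=2 redo_depth=0
After op 3 (type): buf='dogxyzred' undo_depth=3 redo_depth=0
After op 4 (delete): buf='dogxy' undo_depth=4 redo_depth=0
After op 5 (type): buf='dogxyhi' undo_depth=5 redo_depth=0
After op 6 (undo): buf='dogxy' undo_depth=4 redo_depth=1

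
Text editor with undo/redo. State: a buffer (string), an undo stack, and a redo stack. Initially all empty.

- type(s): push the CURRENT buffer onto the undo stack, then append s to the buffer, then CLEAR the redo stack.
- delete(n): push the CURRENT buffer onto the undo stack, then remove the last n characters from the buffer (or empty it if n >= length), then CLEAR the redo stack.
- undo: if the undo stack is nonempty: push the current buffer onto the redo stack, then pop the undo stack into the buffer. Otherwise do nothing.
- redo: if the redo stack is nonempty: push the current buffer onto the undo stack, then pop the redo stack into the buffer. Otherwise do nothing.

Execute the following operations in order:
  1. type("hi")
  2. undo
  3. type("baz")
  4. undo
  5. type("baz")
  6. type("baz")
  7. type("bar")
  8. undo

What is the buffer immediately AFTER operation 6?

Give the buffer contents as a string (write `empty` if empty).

After op 1 (type): buf='hi' undo_depth=1 redo_depth=0
After op 2 (undo): buf='(empty)' undo_depth=0 redo_depth=1
After op 3 (type): buf='baz' undo_depth=1 redo_depth=0
After op 4 (undo): buf='(empty)' undo_depth=0 redo_depth=1
After op 5 (type): buf='baz' undo_depth=1 redo_depth=0
After op 6 (type): buf='bazbaz' undo_depth=2 redo_depth=0

Answer: bazbaz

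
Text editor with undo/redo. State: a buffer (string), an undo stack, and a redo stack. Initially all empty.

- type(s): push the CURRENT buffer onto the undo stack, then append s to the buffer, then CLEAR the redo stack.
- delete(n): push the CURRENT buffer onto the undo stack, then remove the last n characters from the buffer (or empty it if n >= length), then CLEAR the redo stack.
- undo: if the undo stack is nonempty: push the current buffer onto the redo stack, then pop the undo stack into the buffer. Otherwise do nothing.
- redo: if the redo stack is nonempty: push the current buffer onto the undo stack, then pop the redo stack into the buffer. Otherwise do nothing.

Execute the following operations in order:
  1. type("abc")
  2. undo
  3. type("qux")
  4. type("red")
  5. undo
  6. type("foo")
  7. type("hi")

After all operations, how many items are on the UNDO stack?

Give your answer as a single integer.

Answer: 3

Derivation:
After op 1 (type): buf='abc' undo_depth=1 redo_depth=0
After op 2 (undo): buf='(empty)' undo_depth=0 redo_depth=1
After op 3 (type): buf='qux' undo_depth=1 redo_depth=0
After op 4 (type): buf='quxred' undo_depth=2 redo_depth=0
After op 5 (undo): buf='qux' undo_depth=1 redo_depth=1
After op 6 (type): buf='quxfoo' undo_depth=2 redo_depth=0
After op 7 (type): buf='quxfoohi' undo_depth=3 redo_depth=0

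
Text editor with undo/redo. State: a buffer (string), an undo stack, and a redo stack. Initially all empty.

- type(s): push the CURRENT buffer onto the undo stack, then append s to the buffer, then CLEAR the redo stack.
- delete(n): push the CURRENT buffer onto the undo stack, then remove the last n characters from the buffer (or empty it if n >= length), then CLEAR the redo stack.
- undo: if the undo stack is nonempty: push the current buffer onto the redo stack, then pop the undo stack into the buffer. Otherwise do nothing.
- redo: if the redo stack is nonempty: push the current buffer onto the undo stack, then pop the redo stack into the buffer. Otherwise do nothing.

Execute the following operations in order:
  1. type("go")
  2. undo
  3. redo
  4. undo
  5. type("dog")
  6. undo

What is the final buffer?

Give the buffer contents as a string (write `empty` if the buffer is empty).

Answer: empty

Derivation:
After op 1 (type): buf='go' undo_depth=1 redo_depth=0
After op 2 (undo): buf='(empty)' undo_depth=0 redo_depth=1
After op 3 (redo): buf='go' undo_depth=1 redo_depth=0
After op 4 (undo): buf='(empty)' undo_depth=0 redo_depth=1
After op 5 (type): buf='dog' undo_depth=1 redo_depth=0
After op 6 (undo): buf='(empty)' undo_depth=0 redo_depth=1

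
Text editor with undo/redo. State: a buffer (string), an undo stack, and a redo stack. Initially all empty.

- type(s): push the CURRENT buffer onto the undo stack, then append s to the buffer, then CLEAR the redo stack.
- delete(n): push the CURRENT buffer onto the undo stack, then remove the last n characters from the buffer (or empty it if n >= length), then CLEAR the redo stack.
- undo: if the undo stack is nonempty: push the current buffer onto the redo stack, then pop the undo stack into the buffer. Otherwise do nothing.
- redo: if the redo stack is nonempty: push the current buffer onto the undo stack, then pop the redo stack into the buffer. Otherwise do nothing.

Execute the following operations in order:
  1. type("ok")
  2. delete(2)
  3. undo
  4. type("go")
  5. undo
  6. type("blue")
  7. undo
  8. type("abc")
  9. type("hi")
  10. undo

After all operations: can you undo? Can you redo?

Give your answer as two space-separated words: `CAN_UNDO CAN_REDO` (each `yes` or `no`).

Answer: yes yes

Derivation:
After op 1 (type): buf='ok' undo_depth=1 redo_depth=0
After op 2 (delete): buf='(empty)' undo_depth=2 redo_depth=0
After op 3 (undo): buf='ok' undo_depth=1 redo_depth=1
After op 4 (type): buf='okgo' undo_depth=2 redo_depth=0
After op 5 (undo): buf='ok' undo_depth=1 redo_depth=1
After op 6 (type): buf='okblue' undo_depth=2 redo_depth=0
After op 7 (undo): buf='ok' undo_depth=1 redo_depth=1
After op 8 (type): buf='okabc' undo_depth=2 redo_depth=0
After op 9 (type): buf='okabchi' undo_depth=3 redo_depth=0
After op 10 (undo): buf='okabc' undo_depth=2 redo_depth=1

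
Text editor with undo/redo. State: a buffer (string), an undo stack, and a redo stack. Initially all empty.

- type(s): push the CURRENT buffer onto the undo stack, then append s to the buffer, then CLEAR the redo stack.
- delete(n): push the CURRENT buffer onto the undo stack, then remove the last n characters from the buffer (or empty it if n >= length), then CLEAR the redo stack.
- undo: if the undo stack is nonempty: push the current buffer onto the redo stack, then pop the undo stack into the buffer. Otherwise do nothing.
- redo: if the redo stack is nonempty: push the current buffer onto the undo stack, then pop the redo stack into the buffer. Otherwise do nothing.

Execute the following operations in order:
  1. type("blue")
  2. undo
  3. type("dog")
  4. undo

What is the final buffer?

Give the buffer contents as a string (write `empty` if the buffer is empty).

Answer: empty

Derivation:
After op 1 (type): buf='blue' undo_depth=1 redo_depth=0
After op 2 (undo): buf='(empty)' undo_depth=0 redo_depth=1
After op 3 (type): buf='dog' undo_depth=1 redo_depth=0
After op 4 (undo): buf='(empty)' undo_depth=0 redo_depth=1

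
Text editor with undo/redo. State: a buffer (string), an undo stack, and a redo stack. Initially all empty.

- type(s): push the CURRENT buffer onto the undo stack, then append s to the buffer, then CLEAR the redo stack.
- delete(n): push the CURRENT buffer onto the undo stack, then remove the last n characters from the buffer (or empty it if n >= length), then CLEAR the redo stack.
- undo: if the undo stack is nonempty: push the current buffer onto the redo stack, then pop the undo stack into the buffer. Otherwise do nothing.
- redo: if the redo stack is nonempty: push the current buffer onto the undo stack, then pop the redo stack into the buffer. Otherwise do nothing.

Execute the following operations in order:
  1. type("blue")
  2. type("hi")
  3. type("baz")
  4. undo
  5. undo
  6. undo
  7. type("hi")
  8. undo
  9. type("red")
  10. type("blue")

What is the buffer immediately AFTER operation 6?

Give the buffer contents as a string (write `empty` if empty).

After op 1 (type): buf='blue' undo_depth=1 redo_depth=0
After op 2 (type): buf='bluehi' undo_depth=2 redo_depth=0
After op 3 (type): buf='bluehibaz' undo_depth=3 redo_depth=0
After op 4 (undo): buf='bluehi' undo_depth=2 redo_depth=1
After op 5 (undo): buf='blue' undo_depth=1 redo_depth=2
After op 6 (undo): buf='(empty)' undo_depth=0 redo_depth=3

Answer: empty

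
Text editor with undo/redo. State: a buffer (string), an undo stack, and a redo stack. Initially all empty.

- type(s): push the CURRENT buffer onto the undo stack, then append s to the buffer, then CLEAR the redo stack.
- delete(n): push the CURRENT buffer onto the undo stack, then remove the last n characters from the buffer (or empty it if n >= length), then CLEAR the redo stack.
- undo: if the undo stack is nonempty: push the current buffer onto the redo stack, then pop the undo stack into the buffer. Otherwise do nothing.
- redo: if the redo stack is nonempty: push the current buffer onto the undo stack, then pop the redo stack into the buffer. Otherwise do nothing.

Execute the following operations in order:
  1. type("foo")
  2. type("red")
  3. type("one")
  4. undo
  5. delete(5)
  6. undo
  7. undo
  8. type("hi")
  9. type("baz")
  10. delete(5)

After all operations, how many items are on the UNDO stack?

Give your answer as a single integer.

Answer: 4

Derivation:
After op 1 (type): buf='foo' undo_depth=1 redo_depth=0
After op 2 (type): buf='foored' undo_depth=2 redo_depth=0
After op 3 (type): buf='fooredone' undo_depth=3 redo_depth=0
After op 4 (undo): buf='foored' undo_depth=2 redo_depth=1
After op 5 (delete): buf='f' undo_depth=3 redo_depth=0
After op 6 (undo): buf='foored' undo_depth=2 redo_depth=1
After op 7 (undo): buf='foo' undo_depth=1 redo_depth=2
After op 8 (type): buf='foohi' undo_depth=2 redo_depth=0
After op 9 (type): buf='foohibaz' undo_depth=3 redo_depth=0
After op 10 (delete): buf='foo' undo_depth=4 redo_depth=0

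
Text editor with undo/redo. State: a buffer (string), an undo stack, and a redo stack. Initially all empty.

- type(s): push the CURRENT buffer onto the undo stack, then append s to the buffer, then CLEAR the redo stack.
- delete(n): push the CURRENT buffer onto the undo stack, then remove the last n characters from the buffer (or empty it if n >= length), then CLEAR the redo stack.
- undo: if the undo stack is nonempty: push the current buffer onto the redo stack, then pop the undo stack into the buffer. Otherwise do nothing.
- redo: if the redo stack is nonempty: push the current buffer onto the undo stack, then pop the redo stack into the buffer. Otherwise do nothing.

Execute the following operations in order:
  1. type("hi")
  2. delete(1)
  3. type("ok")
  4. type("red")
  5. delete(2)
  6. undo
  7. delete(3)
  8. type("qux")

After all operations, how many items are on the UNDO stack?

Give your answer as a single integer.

After op 1 (type): buf='hi' undo_depth=1 redo_depth=0
After op 2 (delete): buf='h' undo_depth=2 redo_depth=0
After op 3 (type): buf='hok' undo_depth=3 redo_depth=0
After op 4 (type): buf='hokred' undo_depth=4 redo_depth=0
After op 5 (delete): buf='hokr' undo_depth=5 redo_depth=0
After op 6 (undo): buf='hokred' undo_depth=4 redo_depth=1
After op 7 (delete): buf='hok' undo_depth=5 redo_depth=0
After op 8 (type): buf='hokqux' undo_depth=6 redo_depth=0

Answer: 6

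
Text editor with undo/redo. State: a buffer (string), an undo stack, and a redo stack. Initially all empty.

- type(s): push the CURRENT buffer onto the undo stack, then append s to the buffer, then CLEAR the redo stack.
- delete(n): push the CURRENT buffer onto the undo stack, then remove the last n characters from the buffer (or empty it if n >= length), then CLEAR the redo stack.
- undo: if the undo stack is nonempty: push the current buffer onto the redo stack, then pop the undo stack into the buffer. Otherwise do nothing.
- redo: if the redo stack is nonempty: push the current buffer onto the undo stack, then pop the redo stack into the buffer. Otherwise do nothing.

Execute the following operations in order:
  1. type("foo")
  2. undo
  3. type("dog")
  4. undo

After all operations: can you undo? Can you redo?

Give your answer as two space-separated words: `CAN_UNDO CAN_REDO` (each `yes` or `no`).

Answer: no yes

Derivation:
After op 1 (type): buf='foo' undo_depth=1 redo_depth=0
After op 2 (undo): buf='(empty)' undo_depth=0 redo_depth=1
After op 3 (type): buf='dog' undo_depth=1 redo_depth=0
After op 4 (undo): buf='(empty)' undo_depth=0 redo_depth=1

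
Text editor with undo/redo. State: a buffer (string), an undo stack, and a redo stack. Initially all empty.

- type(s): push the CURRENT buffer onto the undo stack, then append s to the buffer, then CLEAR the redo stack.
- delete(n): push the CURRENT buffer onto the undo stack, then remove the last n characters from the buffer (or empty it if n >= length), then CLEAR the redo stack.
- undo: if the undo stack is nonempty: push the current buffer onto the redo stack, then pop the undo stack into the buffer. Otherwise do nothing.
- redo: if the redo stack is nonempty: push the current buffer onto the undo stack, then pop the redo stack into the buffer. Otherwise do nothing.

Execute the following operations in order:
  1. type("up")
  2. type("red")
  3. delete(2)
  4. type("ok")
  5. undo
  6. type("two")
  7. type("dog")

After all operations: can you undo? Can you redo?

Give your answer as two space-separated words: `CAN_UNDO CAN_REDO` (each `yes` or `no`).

Answer: yes no

Derivation:
After op 1 (type): buf='up' undo_depth=1 redo_depth=0
After op 2 (type): buf='upred' undo_depth=2 redo_depth=0
After op 3 (delete): buf='upr' undo_depth=3 redo_depth=0
After op 4 (type): buf='uprok' undo_depth=4 redo_depth=0
After op 5 (undo): buf='upr' undo_depth=3 redo_depth=1
After op 6 (type): buf='uprtwo' undo_depth=4 redo_depth=0
After op 7 (type): buf='uprtwodog' undo_depth=5 redo_depth=0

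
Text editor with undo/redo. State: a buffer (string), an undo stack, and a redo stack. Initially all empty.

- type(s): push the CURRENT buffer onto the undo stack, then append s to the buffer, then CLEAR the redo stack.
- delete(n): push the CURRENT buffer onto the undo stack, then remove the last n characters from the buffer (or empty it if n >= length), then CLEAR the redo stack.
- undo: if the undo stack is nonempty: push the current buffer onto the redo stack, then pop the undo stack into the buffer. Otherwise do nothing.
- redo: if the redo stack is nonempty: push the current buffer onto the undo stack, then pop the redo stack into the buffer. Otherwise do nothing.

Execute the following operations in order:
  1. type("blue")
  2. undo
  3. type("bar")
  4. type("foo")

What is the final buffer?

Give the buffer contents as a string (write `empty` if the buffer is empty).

Answer: barfoo

Derivation:
After op 1 (type): buf='blue' undo_depth=1 redo_depth=0
After op 2 (undo): buf='(empty)' undo_depth=0 redo_depth=1
After op 3 (type): buf='bar' undo_depth=1 redo_depth=0
After op 4 (type): buf='barfoo' undo_depth=2 redo_depth=0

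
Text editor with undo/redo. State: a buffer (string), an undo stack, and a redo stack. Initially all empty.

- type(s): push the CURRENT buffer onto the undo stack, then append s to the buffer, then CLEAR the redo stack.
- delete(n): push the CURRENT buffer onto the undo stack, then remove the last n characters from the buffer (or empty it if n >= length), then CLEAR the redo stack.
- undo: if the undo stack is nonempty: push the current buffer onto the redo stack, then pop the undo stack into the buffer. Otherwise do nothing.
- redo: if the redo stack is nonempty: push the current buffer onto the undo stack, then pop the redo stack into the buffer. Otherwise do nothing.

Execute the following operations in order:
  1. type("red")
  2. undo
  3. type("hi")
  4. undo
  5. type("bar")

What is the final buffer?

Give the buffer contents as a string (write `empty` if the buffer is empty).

Answer: bar

Derivation:
After op 1 (type): buf='red' undo_depth=1 redo_depth=0
After op 2 (undo): buf='(empty)' undo_depth=0 redo_depth=1
After op 3 (type): buf='hi' undo_depth=1 redo_depth=0
After op 4 (undo): buf='(empty)' undo_depth=0 redo_depth=1
After op 5 (type): buf='bar' undo_depth=1 redo_depth=0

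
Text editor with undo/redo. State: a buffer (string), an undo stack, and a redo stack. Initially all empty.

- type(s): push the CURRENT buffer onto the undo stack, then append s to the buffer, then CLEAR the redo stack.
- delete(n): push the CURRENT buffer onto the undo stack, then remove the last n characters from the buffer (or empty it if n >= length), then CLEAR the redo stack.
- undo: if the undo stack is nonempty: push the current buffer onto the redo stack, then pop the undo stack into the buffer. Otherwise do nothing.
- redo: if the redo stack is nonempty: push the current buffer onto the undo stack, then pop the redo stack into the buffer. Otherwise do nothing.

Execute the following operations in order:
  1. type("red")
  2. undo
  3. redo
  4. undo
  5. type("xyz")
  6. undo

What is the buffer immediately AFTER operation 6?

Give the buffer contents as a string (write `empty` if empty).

Answer: empty

Derivation:
After op 1 (type): buf='red' undo_depth=1 redo_depth=0
After op 2 (undo): buf='(empty)' undo_depth=0 redo_depth=1
After op 3 (redo): buf='red' undo_depth=1 redo_depth=0
After op 4 (undo): buf='(empty)' undo_depth=0 redo_depth=1
After op 5 (type): buf='xyz' undo_depth=1 redo_depth=0
After op 6 (undo): buf='(empty)' undo_depth=0 redo_depth=1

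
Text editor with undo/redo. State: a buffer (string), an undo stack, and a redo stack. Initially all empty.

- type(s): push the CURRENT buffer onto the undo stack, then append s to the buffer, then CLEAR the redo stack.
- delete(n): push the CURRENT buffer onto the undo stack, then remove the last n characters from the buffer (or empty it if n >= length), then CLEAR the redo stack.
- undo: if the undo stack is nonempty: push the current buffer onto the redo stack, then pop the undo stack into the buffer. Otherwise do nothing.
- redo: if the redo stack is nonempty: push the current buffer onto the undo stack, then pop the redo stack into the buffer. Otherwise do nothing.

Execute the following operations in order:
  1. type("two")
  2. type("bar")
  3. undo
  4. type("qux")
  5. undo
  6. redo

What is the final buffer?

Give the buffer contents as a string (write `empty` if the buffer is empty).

After op 1 (type): buf='two' undo_depth=1 redo_depth=0
After op 2 (type): buf='twobar' undo_depth=2 redo_depth=0
After op 3 (undo): buf='two' undo_depth=1 redo_depth=1
After op 4 (type): buf='twoqux' undo_depth=2 redo_depth=0
After op 5 (undo): buf='two' undo_depth=1 redo_depth=1
After op 6 (redo): buf='twoqux' undo_depth=2 redo_depth=0

Answer: twoqux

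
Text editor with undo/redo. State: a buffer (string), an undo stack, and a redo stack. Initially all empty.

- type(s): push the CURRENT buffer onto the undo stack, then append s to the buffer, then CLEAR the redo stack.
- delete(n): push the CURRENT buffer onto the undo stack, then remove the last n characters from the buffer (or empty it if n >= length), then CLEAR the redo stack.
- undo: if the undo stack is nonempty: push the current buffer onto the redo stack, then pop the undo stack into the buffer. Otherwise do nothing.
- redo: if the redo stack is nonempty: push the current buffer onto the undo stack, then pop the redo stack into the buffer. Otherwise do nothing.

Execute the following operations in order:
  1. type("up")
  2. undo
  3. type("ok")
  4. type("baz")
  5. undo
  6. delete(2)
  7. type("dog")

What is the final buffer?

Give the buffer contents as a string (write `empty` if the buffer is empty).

After op 1 (type): buf='up' undo_depth=1 redo_depth=0
After op 2 (undo): buf='(empty)' undo_depth=0 redo_depth=1
After op 3 (type): buf='ok' undo_depth=1 redo_depth=0
After op 4 (type): buf='okbaz' undo_depth=2 redo_depth=0
After op 5 (undo): buf='ok' undo_depth=1 redo_depth=1
After op 6 (delete): buf='(empty)' undo_depth=2 redo_depth=0
After op 7 (type): buf='dog' undo_depth=3 redo_depth=0

Answer: dog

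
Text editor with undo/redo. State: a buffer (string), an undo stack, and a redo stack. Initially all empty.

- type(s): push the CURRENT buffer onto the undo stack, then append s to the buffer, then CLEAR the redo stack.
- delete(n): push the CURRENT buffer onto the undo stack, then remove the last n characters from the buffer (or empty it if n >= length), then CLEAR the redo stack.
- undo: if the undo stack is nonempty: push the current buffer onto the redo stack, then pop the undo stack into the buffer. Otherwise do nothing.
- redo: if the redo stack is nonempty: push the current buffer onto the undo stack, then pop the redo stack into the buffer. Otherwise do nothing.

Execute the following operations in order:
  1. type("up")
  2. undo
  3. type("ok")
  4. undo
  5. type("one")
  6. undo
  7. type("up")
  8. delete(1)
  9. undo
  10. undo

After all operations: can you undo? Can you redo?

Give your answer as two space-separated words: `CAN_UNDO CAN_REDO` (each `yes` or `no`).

After op 1 (type): buf='up' undo_depth=1 redo_depth=0
After op 2 (undo): buf='(empty)' undo_depth=0 redo_depth=1
After op 3 (type): buf='ok' undo_depth=1 redo_depth=0
After op 4 (undo): buf='(empty)' undo_depth=0 redo_depth=1
After op 5 (type): buf='one' undo_depth=1 redo_depth=0
After op 6 (undo): buf='(empty)' undo_depth=0 redo_depth=1
After op 7 (type): buf='up' undo_depth=1 redo_depth=0
After op 8 (delete): buf='u' undo_depth=2 redo_depth=0
After op 9 (undo): buf='up' undo_depth=1 redo_depth=1
After op 10 (undo): buf='(empty)' undo_depth=0 redo_depth=2

Answer: no yes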